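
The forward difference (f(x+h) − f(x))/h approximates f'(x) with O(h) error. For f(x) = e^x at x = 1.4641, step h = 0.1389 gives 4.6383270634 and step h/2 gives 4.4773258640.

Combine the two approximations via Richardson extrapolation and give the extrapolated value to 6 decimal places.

4.316325

The method has order 1: 2^1 = 2.
Weighted: 8.9546517280 − 4.6383270634 = 4.3163246646
Divide by 2^1 − 1 = 1.
(2·4.4773258640 − 4.6383270634)/(2 − 1) = 4.3163246646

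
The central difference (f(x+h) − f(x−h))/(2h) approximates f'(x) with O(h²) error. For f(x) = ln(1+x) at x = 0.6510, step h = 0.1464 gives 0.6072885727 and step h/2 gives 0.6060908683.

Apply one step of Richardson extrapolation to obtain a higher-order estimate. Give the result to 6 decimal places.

0.605692

r = 2, so 2^r = 4.
4 × 0.6060908683 = 2.4243634732; subtract 0.6072885727 → 1.8170749005
1.8170749005 ÷ 3 = 0.6056916335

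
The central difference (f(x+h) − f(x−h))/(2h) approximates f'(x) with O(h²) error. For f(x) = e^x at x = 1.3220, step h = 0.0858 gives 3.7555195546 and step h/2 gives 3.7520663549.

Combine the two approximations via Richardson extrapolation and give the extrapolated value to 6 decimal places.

3.750915

Order 2 gives 2^r = 4 and 2^r − 1 = 3.
4×3.7520663549 − 3.7555195546 = 11.2527458650
Denominator 4 − 1 = 3.
So the Richardson estimate is 3.7509152883.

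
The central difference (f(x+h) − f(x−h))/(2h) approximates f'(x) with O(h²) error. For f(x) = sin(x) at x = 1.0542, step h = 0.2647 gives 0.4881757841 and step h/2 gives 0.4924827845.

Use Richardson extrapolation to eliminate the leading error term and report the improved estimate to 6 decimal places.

0.493918

Error is O(h^2); halving h shrinks it by 2^2 = 4.
4·0.4924827845 − 0.4881757841 = 1.4817553539
Denominator 4 − 1 = 3.
So the Richardson estimate is 0.4939184513.
Gap between inputs: 4.307e-03; correction applied: +0.0014356668.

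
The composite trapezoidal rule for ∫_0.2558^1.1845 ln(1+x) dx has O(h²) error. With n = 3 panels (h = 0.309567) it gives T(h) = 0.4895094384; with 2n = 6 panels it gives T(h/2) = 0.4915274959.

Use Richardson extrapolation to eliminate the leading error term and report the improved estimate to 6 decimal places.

Leading term ∝ h^2; use weight 4 = 2^2.
A(h/2) − A(h) = 0.4915274959 − 0.4895094384 = 0.0020180575
Divide by 2^2 − 1 = 3: 0.0020180575/3 = 0.0006726858
R = 0.4915274959 + 0.0006726858 = 0.4922001817
Gap between inputs: 2.018e-03; correction applied: +0.0006726858.

0.492200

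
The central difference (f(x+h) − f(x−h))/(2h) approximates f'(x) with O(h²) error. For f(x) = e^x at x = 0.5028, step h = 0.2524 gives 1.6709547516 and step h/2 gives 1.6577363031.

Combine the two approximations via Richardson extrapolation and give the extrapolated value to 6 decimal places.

1.653330

Method order is 2; weight 2^2 = 4.
4*1.6577363031 − 1.6709547516 = 4.9599904608
4.9599904608 ÷ 3 = 1.6533301536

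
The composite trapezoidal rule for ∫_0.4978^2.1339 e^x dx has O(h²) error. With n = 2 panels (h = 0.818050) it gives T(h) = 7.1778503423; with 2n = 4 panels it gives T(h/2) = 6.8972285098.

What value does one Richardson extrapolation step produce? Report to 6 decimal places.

r = 2: numerator weight 4, denominator 3.
4*6.8972285098 = 27.5889140392; subtract 7.1778503423 → 20.4110636969
Denominator 4 − 1 = 3.
(4*6.8972285098 − 7.1778503423)/(4 − 1) = 6.8036878990

6.803688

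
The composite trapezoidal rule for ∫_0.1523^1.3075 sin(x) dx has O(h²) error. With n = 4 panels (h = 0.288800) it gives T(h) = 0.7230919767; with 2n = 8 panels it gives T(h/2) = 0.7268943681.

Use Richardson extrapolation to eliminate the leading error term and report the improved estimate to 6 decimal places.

0.728162

With r = 2 the leading error scales as h^2, so the weight is 2^2 = 4.
4·0.7268943681 − 0.7230919767 = 2.1844854957
(4·0.7268943681 − 0.7230919767)/(4 − 1) = 0.7281618319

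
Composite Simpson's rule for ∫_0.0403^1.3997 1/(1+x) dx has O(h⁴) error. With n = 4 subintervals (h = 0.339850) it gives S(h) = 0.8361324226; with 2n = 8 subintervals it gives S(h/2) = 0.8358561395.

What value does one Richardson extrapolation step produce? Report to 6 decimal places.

Method order is 4; weight 2^4 = 16.
16*0.8358561395 = 13.3736982320; 13.3736982320 − 0.8361324226 = 12.5375658094
(16*0.8358561395 − 0.8361324226)/(16 − 1) = 0.8358377206
Gap between inputs: 2.763e-04; correction applied: −0.0000184189.

0.835838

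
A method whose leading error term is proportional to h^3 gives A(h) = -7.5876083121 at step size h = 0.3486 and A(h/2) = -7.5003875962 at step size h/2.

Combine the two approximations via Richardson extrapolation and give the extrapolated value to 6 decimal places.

-7.487927

r = 3, so 2^r = 8.
Numerator 8×A(h/2) − A(h) = 8×(-7.5003875962) − (-7.5876083121) = -52.4154924575
(-52.4154924575) ÷ 7 = -7.4879274939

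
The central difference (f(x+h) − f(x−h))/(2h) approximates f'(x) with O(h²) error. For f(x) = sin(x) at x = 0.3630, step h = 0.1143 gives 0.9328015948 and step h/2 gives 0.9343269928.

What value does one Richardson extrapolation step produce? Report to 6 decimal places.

The method has order 2: 2^2 = 4.
2^2×A(h/2) = 3.7373079712; minus A(h) gives 2.8045063764.
Divide by 2^2 − 1 = 3.
Result: 0.9348354588
Gap between inputs: 1.525e-03; correction applied: +0.0005084660.

0.934835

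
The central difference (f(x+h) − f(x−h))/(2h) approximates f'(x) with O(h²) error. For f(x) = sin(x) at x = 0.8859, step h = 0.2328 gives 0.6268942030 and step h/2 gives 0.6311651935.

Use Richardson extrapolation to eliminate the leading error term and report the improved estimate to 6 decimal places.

Leading term ∝ h^2; use weight 4 = 2^2.
Weighted: 2.5246607740 − 0.6268942030 = 1.8977665710
R = 1.8977665710/3 = 0.6325888570
Gap between inputs: 4.271e-03; correction applied: +0.0014236635.

0.632589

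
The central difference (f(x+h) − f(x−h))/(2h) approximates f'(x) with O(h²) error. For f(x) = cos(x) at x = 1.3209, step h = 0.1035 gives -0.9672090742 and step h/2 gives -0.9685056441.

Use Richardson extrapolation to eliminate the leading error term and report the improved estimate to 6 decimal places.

Error is O(h^2); halving h shrinks it by 2^2 = 4.
Numerator 4·A(h/2) − A(h) = 4·(-0.9685056441) − (-0.9672090742) = -2.9068135022
Denominator 4 − 1 = 3.
(-2.9068135022) ÷ 3 = -0.9689378341

-0.968938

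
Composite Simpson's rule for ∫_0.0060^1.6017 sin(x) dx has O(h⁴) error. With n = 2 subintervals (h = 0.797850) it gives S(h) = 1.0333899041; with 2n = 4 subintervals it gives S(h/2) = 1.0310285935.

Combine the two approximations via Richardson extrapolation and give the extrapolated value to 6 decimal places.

Method order is 4; weight 2^4 = 16.
Numerator 16×A(h/2) − A(h) = 16×1.0310285935 − 1.0333899041 = 15.4630675919
(16×1.0310285935 − 1.0333899041)/(16 − 1) = 1.0308711728
Gap between inputs: 2.361e-03; correction applied: −0.0001574207.

1.030871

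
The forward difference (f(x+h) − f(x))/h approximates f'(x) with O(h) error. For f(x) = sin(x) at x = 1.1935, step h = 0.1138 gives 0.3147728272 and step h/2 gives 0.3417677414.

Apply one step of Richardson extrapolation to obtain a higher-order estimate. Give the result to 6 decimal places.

0.368763

The method has order 1: 2^1 = 2.
Numerator 2 × A(h/2) − A(h) = 2 × 0.3417677414 − 0.3147728272 = 0.3687626556
(2 × 0.3417677414 − 0.3147728272)/(2 − 1) = 0.3687626556
Shift from A(h/2): +0.0269949142.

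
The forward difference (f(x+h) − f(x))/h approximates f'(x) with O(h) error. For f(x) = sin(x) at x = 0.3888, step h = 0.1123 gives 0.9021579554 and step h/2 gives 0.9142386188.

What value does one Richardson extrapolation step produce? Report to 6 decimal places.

0.926319

r = 1, so 2^r = 2.
2 × 0.9142386188 − 0.9021579554 = 0.9263192822
R = 0.9263192822/1 = 0.9263192822
Gap between inputs: 1.208e-02; correction applied: +0.0120806634.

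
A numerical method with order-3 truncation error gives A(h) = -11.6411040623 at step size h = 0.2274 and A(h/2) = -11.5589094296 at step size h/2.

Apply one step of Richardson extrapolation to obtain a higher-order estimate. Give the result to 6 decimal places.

-11.547167

With r = 3 the leading error scales as h^3, so the weight is 2^3 = 8.
Weighted: (-92.4712754368) − (-11.6411040623) = -80.8301713745
(8×(-11.5589094296) − (-11.6411040623))/(8 − 1) = -11.5471673392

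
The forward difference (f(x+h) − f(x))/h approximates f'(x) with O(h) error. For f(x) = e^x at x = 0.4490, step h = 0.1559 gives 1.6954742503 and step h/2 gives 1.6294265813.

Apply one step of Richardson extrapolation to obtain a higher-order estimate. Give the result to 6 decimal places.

1.563379

The method has order 1: 2^1 = 2.
2^1 × A(h/2) = 3.2588531626; minus A(h) gives 1.5633789123.
Divide by 2^1 − 1 = 1.
Extrapolated: 1.5633789123 / 1 = 1.5633789123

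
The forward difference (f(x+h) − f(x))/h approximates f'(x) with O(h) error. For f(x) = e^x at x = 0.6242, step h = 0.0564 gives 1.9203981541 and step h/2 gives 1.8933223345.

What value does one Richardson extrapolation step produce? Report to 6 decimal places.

r = 1, so 2^r = 2.
2*1.8933223345 = 3.7866446690; 3.7866446690 − 1.9203981541 = 1.8662465149
Denominator 2 − 1 = 1.
R = 1.8662465149/1 = 1.8662465149

1.866247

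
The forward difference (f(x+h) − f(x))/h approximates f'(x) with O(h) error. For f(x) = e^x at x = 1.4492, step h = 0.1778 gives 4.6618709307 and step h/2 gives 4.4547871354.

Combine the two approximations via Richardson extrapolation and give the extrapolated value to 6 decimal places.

4.247703

Method order is 1; weight 2^1 = 2.
2×4.4547871354 − 4.6618709307 = 4.2477033401
(2×4.4547871354 − 4.6618709307)/(2 − 1) = 4.2477033401
Correction |R − A(h/2)| = 2.071e-01; gap |A(h/2) − A(h)| = 2.071e-01.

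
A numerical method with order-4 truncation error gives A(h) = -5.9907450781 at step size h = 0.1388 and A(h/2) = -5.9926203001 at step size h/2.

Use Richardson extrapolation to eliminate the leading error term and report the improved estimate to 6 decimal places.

With r = 4 the leading error scales as h^4, so the weight is 2^4 = 16.
Top: 16(-5.9926203001) − (-5.9907450781) = -89.8911797235
Extrapolated: (-89.8911797235) / 15 = -5.9927453149

-5.992745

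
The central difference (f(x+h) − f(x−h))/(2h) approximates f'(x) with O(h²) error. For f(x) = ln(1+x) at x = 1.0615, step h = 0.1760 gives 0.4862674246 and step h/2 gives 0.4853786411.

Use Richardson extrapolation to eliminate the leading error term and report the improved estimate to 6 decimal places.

0.485082

With r = 2 the leading error scales as h^2, so the weight is 2^2 = 4.
4 × 0.4853786411 = 1.9415145644; subtract 0.4862674246 → 1.4552471398
(4 × 0.4853786411 − 0.4862674246)/(4 − 1) = 0.4850823799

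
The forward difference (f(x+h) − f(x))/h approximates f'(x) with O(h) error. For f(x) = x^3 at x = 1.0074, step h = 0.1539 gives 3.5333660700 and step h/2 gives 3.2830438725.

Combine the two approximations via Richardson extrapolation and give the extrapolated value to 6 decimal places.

3.032722

Method order is 1; weight 2^1 = 2.
Top: 2(3.2830438725) − (3.5333660700) = 3.0327216750
R = 3.0327216750/1 = 3.0327216750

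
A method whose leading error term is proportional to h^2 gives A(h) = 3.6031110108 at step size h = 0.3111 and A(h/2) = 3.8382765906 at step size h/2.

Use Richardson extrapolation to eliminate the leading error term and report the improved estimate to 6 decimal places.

3.916665

With r = 2 the leading error scales as h^2, so the weight is 2^2 = 4.
A(h/2) − A(h) = 3.8382765906 − 3.6031110108 = 0.2351655798
Divide by 2^2 − 1 = 3: 0.2351655798/3 = 0.0783885266
R = 3.8382765906 + 0.0783885266 = 3.9166651172
Gap between inputs: 2.352e-01; correction applied: +0.0783885266.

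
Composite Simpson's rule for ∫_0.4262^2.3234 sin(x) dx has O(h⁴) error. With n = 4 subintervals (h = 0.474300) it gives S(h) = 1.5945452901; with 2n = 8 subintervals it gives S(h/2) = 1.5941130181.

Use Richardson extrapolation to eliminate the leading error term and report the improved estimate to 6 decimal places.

r = 4: numerator weight 16, denominator 15.
Difference of the inputs: 1.5941130181 − 1.5945452901 = -0.0004322720
Correction (A(h/2) − A(h))/(16 − 1) = (-0.0004322720)/15 = -0.0000288181
R = A(h/2) + (A(h/2) − A(h))/15 = 1.5941130181 − 0.0000288181 = 1.5940842000

1.594084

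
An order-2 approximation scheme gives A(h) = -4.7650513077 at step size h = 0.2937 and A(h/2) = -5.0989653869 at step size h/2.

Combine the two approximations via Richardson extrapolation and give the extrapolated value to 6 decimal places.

-5.210270

The method has order 2: 2^2 = 4.
4·(-5.0989653869) = -20.3958615476; subtract (-4.7650513077) → -15.6308102399
R = (-15.6308102399)/3 = -5.2102700800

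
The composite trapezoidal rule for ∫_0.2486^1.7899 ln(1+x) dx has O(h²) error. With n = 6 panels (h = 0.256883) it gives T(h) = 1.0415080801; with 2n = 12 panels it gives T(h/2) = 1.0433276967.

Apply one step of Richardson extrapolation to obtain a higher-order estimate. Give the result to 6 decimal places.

1.043934

r = 2, so 2^r = 4.
Weighted: 4.1733107868 − 1.0415080801 = 3.1318027067
3.1318027067 ÷ 3 = 1.0439342356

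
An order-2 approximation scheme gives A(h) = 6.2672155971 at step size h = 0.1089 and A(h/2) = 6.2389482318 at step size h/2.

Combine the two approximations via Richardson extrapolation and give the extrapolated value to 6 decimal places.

Error is O(h^2); halving h shrinks it by 2^2 = 4.
2^2*A(h/2) = 24.9557929272; minus A(h) gives 18.6885773301.
R = 18.6885773301/3 = 6.2295257767

6.229526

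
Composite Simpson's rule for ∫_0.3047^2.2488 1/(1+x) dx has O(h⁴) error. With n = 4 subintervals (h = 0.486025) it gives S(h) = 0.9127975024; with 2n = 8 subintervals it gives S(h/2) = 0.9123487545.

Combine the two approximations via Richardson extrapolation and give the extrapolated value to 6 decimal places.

r = 4, so 2^r = 16.
Weighted: 14.5975800720 − 0.9127975024 = 13.6847825696
Divide by 2^4 − 1 = 15.
Result: 0.9123188380
Gap between inputs: 4.487e-04; correction applied: −0.0000299165.

0.912319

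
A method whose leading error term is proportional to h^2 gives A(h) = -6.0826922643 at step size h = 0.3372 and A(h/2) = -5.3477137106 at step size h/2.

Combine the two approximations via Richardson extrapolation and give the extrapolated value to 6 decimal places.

-5.102721

With r = 2 the leading error scales as h^2, so the weight is 2^2 = 4.
Top: 4(-5.3477137106) − (-6.0826922643) = -15.3081625781
Extrapolated: (-15.3081625781) / 3 = -5.1027208594
Shift from A(h/2): +0.2449928512.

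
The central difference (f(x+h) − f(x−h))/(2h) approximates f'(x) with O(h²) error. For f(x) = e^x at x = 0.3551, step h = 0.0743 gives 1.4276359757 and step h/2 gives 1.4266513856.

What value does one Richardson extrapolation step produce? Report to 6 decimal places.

Order 2 gives 2^r = 4 and 2^r − 1 = 3.
4×1.4266513856 = 5.7066055424; 5.7066055424 − 1.4276359757 = 4.2789695667
(4×1.4266513856 − 1.4276359757)/(4 − 1) = 1.4263231889
Gap between inputs: 9.846e-04; correction applied: −0.0003281967.

1.426323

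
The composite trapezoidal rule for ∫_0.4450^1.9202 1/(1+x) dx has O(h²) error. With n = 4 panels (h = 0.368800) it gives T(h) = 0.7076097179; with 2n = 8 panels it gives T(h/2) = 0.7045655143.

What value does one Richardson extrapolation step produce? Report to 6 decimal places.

The method has order 2: 2^2 = 4.
A(h/2) − A(h) = 0.7045655143 − 0.7076097179 = -0.0030442036
Divide by 2^2 − 1 = 3: (-0.0030442036)/3 = -0.0010147345
R = A(h/2) + (A(h/2) − A(h))/3 = 0.7045655143 − 0.0010147345 = 0.7035507798
Shift from A(h/2): −0.0010147345.

0.703551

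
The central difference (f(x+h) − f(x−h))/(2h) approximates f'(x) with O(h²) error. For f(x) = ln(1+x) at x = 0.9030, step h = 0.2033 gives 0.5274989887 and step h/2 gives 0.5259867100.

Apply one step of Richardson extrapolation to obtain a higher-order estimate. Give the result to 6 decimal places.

Order 2 gives 2^r = 4 and 2^r − 1 = 3.
4×0.5259867100 = 2.1039468400; 2.1039468400 − 0.5274989887 = 1.5764478513
Denominator 4 − 1 = 3.
R = 1.5764478513/3 = 0.5254826171
Correction |R − A(h/2)| = 5.041e-04; gap |A(h/2) − A(h)| = 1.512e-03.

0.525483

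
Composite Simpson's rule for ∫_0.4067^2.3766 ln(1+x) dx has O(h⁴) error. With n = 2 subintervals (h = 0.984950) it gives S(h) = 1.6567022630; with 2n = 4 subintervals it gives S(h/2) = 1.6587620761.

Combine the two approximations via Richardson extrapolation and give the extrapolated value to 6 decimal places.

Leading term ∝ h^4; use weight 16 = 2^4.
16·1.6587620761 = 26.5401932176; subtract 1.6567022630 → 24.8834909546
(16·1.6587620761 − 1.6567022630)/(16 − 1) = 1.6588993970
Gap between inputs: 2.060e-03; correction applied: +0.0001373209.

1.658899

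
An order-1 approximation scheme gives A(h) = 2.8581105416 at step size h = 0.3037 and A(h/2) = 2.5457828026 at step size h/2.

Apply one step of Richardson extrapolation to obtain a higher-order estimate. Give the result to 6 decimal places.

r = 1, so 2^r = 2.
Difference of the inputs: 2.5457828026 − 2.8581105416 = -0.3123277390
Correction (A(h/2) − A(h))/(2 − 1) = (-0.3123277390)/1 = -0.3123277390
R = A(h/2) + (A(h/2) − A(h))/1 = 2.5457828026 − 0.3123277390 = 2.2334550636
Shift from A(h/2): −0.3123277390.

2.233455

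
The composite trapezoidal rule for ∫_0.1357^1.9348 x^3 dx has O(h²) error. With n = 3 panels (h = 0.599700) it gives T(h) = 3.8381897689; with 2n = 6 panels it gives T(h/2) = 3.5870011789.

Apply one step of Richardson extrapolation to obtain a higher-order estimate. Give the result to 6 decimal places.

3.503272

The method has order 2: 2^2 = 4.
Numerator 4·A(h/2) − A(h) = 4·3.5870011789 − 3.8381897689 = 10.5098149467
R = 10.5098149467/3 = 3.5032716489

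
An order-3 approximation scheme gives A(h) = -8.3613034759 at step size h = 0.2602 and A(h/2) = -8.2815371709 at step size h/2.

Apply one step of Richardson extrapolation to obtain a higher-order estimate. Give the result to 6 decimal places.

Leading term ∝ h^3; use weight 8 = 2^3.
2^3×A(h/2) = -66.2522973672; minus A(h) gives -57.8909938913.
Denominator 8 − 1 = 7.
Extrapolated: (-57.8909938913) / 7 = -8.2701419845

-8.270142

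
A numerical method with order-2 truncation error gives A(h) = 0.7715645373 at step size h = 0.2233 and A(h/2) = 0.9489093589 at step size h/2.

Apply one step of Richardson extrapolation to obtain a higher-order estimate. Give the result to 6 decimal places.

1.008024

With r = 2 the leading error scales as h^2, so the weight is 2^2 = 4.
A(h/2) − A(h) = 0.9489093589 − 0.7715645373 = 0.1773448216
Divide by 2^2 − 1 = 3: 0.1773448216/3 = 0.0591149405
R = A(h/2) + (A(h/2) − A(h))/3 = 0.9489093589 + 0.0591149405 = 1.0080242994
Gap between inputs: 1.773e-01; correction applied: +0.0591149405.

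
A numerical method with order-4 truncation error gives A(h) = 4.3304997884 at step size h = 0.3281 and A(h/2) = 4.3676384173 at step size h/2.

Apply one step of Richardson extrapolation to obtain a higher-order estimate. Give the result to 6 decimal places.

Order 4 gives 2^r = 16 and 2^r − 1 = 15.
Numerator 16 × A(h/2) − A(h) = 16 × 4.3676384173 − 4.3304997884 = 65.5517148884
Divide by 2^4 − 1 = 15.
(16 × 4.3676384173 − 4.3304997884)/(16 − 1) = 4.3701143259
Correction |R − A(h/2)| = 2.476e-03; gap |A(h/2) − A(h)| = 3.714e-02.

4.370114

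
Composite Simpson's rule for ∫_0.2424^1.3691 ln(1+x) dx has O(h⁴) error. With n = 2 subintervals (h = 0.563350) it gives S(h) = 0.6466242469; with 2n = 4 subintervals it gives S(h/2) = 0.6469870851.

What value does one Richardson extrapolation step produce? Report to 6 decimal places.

r = 4: numerator weight 16, denominator 15.
A(h/2) − A(h) = 0.6469870851 − 0.6466242469 = 0.0003628382
Correction (A(h/2) − A(h))/(16 − 1) = 0.0003628382/15 = 0.0000241892
R = A(h/2) + (A(h/2) − A(h))/15 = 0.6469870851 + 0.0000241892 = 0.6470112743

0.647011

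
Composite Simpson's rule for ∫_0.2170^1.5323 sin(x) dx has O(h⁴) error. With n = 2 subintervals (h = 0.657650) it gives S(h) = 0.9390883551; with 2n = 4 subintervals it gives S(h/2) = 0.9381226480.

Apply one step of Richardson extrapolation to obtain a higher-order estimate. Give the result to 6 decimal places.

0.938058

Leading term ∝ h^4; use weight 16 = 2^4.
16*0.9381226480 = 15.0099623680; subtract 0.9390883551 → 14.0708740129
R = 14.0708740129/15 = 0.9380582675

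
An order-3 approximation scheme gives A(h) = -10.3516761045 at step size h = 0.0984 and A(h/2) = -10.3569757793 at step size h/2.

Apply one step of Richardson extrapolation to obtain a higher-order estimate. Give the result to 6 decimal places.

Leading term ∝ h^3; use weight 8 = 2^3.
2^3 × A(h/2) = -82.8558062344; minus A(h) gives -72.5041301299.
Denominator 8 − 1 = 7.
Result: -10.3577328757
Shift from A(h/2): −0.0007570964.

-10.357733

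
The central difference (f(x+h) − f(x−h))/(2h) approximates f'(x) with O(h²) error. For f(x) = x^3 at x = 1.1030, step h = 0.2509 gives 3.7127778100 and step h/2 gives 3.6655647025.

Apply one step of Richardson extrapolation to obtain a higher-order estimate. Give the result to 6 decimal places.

r = 2: numerator weight 4, denominator 3.
4·3.6655647025 = 14.6622588100; 14.6622588100 − 3.7127778100 = 10.9494810000
Divide by 2^2 − 1 = 3.
Result: 3.6498270000
Correction |R − A(h/2)| = 1.574e-02; gap |A(h/2) − A(h)| = 4.721e-02.

3.649827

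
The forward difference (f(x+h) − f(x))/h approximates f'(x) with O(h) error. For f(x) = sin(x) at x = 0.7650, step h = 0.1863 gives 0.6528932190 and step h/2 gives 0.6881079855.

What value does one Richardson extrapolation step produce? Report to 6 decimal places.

Method order is 1; weight 2^1 = 2.
Top: 2(0.6881079855) − (0.6528932190) = 0.7233227520
(2×0.6881079855 − 0.6528932190)/(2 − 1) = 0.7233227520
Correction |R − A(h/2)| = 3.521e-02; gap |A(h/2) − A(h)| = 3.521e-02.

0.723323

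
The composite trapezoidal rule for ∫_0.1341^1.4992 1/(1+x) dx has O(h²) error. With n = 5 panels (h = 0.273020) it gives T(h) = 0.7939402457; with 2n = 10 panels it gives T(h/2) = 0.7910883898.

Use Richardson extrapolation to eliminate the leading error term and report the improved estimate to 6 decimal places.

0.790138

r = 2, so 2^r = 4.
4·0.7910883898 − 0.7939402457 = 2.3704133135
Divide by 2^2 − 1 = 3.
So the Richardson estimate is 0.7901377712.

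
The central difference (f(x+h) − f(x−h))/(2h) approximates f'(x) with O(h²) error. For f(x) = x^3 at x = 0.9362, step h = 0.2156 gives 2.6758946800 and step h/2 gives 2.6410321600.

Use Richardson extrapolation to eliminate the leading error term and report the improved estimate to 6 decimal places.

Error is O(h^2); halving h shrinks it by 2^2 = 4.
Top: 4(2.6410321600) − (2.6758946800) = 7.8882339600
7.8882339600 ÷ 3 = 2.6294113200
Gap between inputs: 3.486e-02; correction applied: −0.0116208400.

2.629411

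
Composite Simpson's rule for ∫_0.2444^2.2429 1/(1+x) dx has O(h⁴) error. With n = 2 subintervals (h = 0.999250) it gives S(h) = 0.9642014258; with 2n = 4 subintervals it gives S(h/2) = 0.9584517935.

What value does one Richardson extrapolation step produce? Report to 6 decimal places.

Order 4 gives 2^r = 16 and 2^r − 1 = 15.
2^4·A(h/2) = 15.3352286960; minus A(h) gives 14.3710272702.
Divide by 2^4 − 1 = 15.
14.3710272702 ÷ 15 = 0.9580684847
Gap between inputs: 5.750e-03; correction applied: −0.0003833088.

0.958068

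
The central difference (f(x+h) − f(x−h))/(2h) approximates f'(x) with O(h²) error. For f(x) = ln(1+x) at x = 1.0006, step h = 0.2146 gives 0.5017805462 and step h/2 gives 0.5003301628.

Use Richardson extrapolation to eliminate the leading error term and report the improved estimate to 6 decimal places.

0.499847

Leading term ∝ h^2; use weight 4 = 2^2.
4 × 0.5003301628 = 2.0013206512; subtract 0.5017805462 → 1.4995401050
1.4995401050 ÷ 3 = 0.4998467017
Correction |R − A(h/2)| = 4.835e-04; gap |A(h/2) − A(h)| = 1.450e-03.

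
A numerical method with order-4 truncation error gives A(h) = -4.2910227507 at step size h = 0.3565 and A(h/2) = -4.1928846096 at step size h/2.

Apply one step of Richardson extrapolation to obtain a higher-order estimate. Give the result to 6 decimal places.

-4.186342

The method has order 4: 2^4 = 16.
16×(-4.1928846096) = -67.0861537536; subtract (-4.2910227507) → -62.7951310029
R = (-62.7951310029)/15 = -4.1863420669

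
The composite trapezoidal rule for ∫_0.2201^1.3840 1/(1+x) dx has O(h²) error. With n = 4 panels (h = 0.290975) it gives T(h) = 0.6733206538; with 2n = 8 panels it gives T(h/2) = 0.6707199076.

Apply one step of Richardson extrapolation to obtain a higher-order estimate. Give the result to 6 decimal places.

0.669853

With r = 2 the leading error scales as h^2, so the weight is 2^2 = 4.
A(h/2) − A(h) = 0.6707199076 − 0.6733206538 = -0.0026007462
Divide by 2^2 − 1 = 3: (-0.0026007462)/3 = -0.0008669154
R = A(h/2) + (A(h/2) − A(h))/3 = 0.6707199076 − 0.0008669154 = 0.6698529922
Shift from A(h/2): −0.0008669154.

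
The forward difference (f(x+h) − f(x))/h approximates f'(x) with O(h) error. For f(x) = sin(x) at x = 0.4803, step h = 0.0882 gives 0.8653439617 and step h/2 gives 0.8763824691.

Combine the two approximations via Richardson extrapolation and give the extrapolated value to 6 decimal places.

0.887421

The method has order 1: 2^1 = 2.
A(h/2) − A(h) = 0.8763824691 − 0.8653439617 = 0.0110385074
Correction (A(h/2) − A(h))/(2 − 1) = 0.0110385074/1 = 0.0110385074
R = A(h/2) + (A(h/2) − A(h))/1 = 0.8763824691 + 0.0110385074 = 0.8874209765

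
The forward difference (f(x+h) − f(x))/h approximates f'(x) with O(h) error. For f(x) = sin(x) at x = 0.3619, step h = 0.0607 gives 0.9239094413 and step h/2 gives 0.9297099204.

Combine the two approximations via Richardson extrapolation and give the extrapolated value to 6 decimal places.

0.935510

Method order is 1; weight 2^1 = 2.
2^1*A(h/2) = 1.8594198408; minus A(h) gives 0.9355103995.
R = 0.9355103995/1 = 0.9355103995
Correction |R − A(h/2)| = 5.800e-03; gap |A(h/2) − A(h)| = 5.800e-03.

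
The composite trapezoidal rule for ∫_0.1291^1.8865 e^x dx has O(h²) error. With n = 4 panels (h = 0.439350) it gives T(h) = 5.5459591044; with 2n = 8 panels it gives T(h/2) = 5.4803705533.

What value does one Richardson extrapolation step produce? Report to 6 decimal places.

With r = 2 the leading error scales as h^2, so the weight is 2^2 = 4.
Numerator 4*A(h/2) − A(h) = 4*5.4803705533 − 5.5459591044 = 16.3755231088
Divide by 2^2 − 1 = 3.
(4*5.4803705533 − 5.5459591044)/(4 − 1) = 5.4585077029

5.458508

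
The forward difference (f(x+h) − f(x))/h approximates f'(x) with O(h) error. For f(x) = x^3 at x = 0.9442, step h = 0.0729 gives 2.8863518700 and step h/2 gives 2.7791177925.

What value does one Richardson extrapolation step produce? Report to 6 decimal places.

Method order is 1; weight 2^1 = 2.
A(h/2) − A(h) = 2.7791177925 − 2.8863518700 = -0.1072340775
Divide by 2^1 − 1 = 1: (-0.1072340775)/1 = -0.1072340775
R = 2.7791177925 − 0.1072340775 = 2.6718837150

2.671884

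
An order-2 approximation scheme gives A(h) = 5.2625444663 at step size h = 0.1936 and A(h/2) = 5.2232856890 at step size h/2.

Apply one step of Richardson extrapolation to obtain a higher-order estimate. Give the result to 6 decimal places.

5.210199

Method order is 2; weight 2^2 = 4.
Numerator 4·A(h/2) − A(h) = 4·5.2232856890 − 5.2625444663 = 15.6305982897
(4·5.2232856890 − 5.2625444663)/(4 − 1) = 5.2101994299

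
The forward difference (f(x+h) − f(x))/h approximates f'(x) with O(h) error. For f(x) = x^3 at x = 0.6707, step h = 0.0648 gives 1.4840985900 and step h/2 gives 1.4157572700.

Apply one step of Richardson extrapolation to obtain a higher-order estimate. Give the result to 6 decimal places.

1.347416

Order 1 gives 2^r = 2 and 2^r − 1 = 1.
2 × 1.4157572700 = 2.8315145400; 2.8315145400 − 1.4840985900 = 1.3474159500
R = 1.3474159500/1 = 1.3474159500
Correction |R − A(h/2)| = 6.834e-02; gap |A(h/2) − A(h)| = 6.834e-02.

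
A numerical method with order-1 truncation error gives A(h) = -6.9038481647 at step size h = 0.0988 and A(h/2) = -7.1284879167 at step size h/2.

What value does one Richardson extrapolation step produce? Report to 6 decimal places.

-7.353128

r = 1: numerator weight 2, denominator 1.
2 × (-7.1284879167) = -14.2569758334; subtract (-6.9038481647) → -7.3531276687
Divide by 2^1 − 1 = 1.
Result: -7.3531276687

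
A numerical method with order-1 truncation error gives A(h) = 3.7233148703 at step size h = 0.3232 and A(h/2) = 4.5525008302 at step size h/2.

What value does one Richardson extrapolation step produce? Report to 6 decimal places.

Method order is 1; weight 2^1 = 2.
Numerator 2·A(h/2) − A(h) = 2·4.5525008302 − 3.7233148703 = 5.3816867901
R = 5.3816867901/1 = 5.3816867901

5.381687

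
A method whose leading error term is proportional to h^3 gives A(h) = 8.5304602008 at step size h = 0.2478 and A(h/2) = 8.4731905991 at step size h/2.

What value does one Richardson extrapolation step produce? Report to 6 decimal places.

8.465009

The method has order 3: 2^3 = 8.
Top: 8(8.4731905991) − (8.5304602008) = 59.2550645920
Divide by 2^3 − 1 = 7.
59.2550645920 ÷ 7 = 8.4650092274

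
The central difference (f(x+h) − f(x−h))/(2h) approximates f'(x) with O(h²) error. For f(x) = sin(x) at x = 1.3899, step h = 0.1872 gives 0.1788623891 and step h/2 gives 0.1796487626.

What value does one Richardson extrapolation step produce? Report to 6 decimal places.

Leading term ∝ h^2; use weight 4 = 2^2.
Weighted: 0.7185950504 − 0.1788623891 = 0.5397326613
Divide by 2^2 − 1 = 3.
Result: 0.1799108871

0.179911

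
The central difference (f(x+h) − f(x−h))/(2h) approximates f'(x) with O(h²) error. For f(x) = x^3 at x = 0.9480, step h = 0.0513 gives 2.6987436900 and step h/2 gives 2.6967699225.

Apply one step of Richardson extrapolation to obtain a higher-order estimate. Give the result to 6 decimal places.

2.696112

The method has order 2: 2^2 = 4.
A(h/2) − A(h) = 2.6967699225 − 2.6987436900 = -0.0019737675
Divide by 2^2 − 1 = 3: (-0.0019737675)/3 = -0.0006579225
R = 2.6967699225 − 0.0006579225 = 2.6961120000
Shift from A(h/2): −0.0006579225.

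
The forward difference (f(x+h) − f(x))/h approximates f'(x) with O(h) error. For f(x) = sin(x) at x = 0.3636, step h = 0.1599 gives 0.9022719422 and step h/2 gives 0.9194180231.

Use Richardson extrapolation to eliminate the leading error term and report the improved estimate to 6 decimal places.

Leading term ∝ h^1; use weight 2 = 2^1.
2^1*A(h/2) = 1.8388360462; minus A(h) gives 0.9365641040.
0.9365641040 ÷ 1 = 0.9365641040

0.936564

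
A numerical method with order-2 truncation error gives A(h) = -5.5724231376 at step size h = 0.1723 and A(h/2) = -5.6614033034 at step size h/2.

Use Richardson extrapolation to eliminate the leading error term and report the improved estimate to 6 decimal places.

r = 2: numerator weight 4, denominator 3.
Weighted: (-22.6456132136) − (-5.5724231376) = -17.0731900760
Divide by 2^2 − 1 = 3.
(4*(-5.6614033034) − (-5.5724231376))/(4 − 1) = -5.6910633587
Gap between inputs: 8.898e-02; correction applied: −0.0296600553.

-5.691063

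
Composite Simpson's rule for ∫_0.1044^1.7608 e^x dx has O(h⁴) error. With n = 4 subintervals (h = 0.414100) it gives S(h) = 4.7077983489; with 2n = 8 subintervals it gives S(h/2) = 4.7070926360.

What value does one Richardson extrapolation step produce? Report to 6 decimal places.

r = 4: numerator weight 16, denominator 15.
Top: 16(4.7070926360) − (4.7077983489) = 70.6056838271
70.6056838271 ÷ 15 = 4.7070455885
Shift from A(h/2): −0.0000470475.

4.707046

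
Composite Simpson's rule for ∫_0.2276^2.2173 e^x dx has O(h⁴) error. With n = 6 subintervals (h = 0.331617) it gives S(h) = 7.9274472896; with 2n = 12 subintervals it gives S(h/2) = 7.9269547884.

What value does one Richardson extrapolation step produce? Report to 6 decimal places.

With r = 4 the leading error scales as h^4, so the weight is 2^4 = 16.
Numerator 16*A(h/2) − A(h) = 16*7.9269547884 − 7.9274472896 = 118.9038293248
118.9038293248 ÷ 15 = 7.9269219550

7.926922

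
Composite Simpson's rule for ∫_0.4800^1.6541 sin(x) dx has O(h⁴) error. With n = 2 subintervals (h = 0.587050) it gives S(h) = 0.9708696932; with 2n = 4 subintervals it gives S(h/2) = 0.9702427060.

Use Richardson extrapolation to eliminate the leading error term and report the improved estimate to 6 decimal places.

The method has order 4: 2^4 = 16.
2^4·A(h/2) = 15.5238832960; minus A(h) gives 14.5530136028.
Divide by 2^4 − 1 = 15.
Result: 0.9702009069

0.970201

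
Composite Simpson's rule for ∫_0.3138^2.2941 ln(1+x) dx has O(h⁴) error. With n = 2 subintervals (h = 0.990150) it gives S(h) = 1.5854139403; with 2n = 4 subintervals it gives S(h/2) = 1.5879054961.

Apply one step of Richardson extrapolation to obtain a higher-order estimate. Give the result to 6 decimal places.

r = 4: numerator weight 16, denominator 15.
2^4*A(h/2) = 25.4064879376; minus A(h) gives 23.8210739973.
Denominator 16 − 1 = 15.
R = 23.8210739973/15 = 1.5880715998
Gap between inputs: 2.492e-03; correction applied: +0.0001661037.

1.588072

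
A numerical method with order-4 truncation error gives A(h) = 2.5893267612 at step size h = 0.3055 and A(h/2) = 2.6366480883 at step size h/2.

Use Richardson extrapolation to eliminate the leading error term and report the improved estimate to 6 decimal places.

Error is O(h^4); halving h shrinks it by 2^4 = 16.
16 × 2.6366480883 − 2.5893267612 = 39.5970426516
R = 39.5970426516/15 = 2.6398028434

2.639803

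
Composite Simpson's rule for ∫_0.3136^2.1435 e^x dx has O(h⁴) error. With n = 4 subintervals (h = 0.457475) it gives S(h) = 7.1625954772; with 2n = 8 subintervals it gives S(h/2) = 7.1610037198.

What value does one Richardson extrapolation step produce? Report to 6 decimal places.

Error is O(h^4); halving h shrinks it by 2^4 = 16.
Top: 16(7.1610037198) − (7.1625954772) = 107.4134640396
Extrapolated: 107.4134640396 / 15 = 7.1608976026

7.160898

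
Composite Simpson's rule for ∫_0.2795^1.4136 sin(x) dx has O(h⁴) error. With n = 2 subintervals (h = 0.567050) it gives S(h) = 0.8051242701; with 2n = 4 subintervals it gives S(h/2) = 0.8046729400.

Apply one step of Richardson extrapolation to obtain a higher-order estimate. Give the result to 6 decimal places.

Order 4 gives 2^r = 16 and 2^r − 1 = 15.
Numerator 16*A(h/2) − A(h) = 16*0.8046729400 − 0.8051242701 = 12.0696427699
Denominator 16 − 1 = 15.
Result: 0.8046428513

0.804643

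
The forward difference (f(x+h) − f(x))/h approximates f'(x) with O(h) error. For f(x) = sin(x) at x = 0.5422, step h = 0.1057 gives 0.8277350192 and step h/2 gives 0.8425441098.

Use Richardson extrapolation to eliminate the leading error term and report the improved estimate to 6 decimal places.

Order 1 gives 2^r = 2 and 2^r − 1 = 1.
2·0.8425441098 = 1.6850882196; 1.6850882196 − 0.8277350192 = 0.8573532004
R = 0.8573532004/1 = 0.8573532004

0.857353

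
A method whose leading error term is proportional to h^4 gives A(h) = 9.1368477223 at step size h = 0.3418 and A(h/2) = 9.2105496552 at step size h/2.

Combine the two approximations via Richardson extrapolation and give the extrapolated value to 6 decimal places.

Leading term ∝ h^4; use weight 16 = 2^4.
Top: 16(9.2105496552) − (9.1368477223) = 138.2319467609
138.2319467609 ÷ 15 = 9.2154631174
Shift from A(h/2): +0.0049134622.

9.215463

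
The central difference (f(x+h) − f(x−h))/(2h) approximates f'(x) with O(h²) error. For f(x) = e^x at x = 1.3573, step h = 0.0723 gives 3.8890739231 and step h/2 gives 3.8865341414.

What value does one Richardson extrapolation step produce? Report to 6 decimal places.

3.885688

Method order is 2; weight 2^2 = 4.
4*3.8865341414 = 15.5461365656; subtract 3.8890739231 → 11.6570626425
Divide by 2^2 − 1 = 3.
R = 11.6570626425/3 = 3.8856875475
Correction |R − A(h/2)| = 8.466e-04; gap |A(h/2) − A(h)| = 2.540e-03.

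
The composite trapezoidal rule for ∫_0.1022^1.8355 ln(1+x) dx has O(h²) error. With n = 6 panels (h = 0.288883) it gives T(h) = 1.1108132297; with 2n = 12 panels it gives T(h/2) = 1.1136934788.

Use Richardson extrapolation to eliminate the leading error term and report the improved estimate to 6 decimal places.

r = 2, so 2^r = 4.
4 × 1.1136934788 − 1.1108132297 = 3.3439606855
3.3439606855 ÷ 3 = 1.1146535618

1.114654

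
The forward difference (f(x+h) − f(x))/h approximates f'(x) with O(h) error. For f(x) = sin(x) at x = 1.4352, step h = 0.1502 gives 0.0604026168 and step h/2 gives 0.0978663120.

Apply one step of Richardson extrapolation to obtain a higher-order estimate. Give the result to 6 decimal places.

0.135330

Method order is 1; weight 2^1 = 2.
Numerator 2·A(h/2) − A(h) = 2·0.0978663120 − 0.0604026168 = 0.1353300072
(2·0.0978663120 − 0.0604026168)/(2 − 1) = 0.1353300072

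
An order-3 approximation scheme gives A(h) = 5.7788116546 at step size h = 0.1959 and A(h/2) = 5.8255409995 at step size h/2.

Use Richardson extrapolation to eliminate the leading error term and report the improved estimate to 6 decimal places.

r = 3, so 2^r = 8.
Top: 8(5.8255409995) − (5.7788116546) = 40.8255163414
Extrapolated: 40.8255163414 / 7 = 5.8322166202
Shift from A(h/2): +0.0066756207.

5.832217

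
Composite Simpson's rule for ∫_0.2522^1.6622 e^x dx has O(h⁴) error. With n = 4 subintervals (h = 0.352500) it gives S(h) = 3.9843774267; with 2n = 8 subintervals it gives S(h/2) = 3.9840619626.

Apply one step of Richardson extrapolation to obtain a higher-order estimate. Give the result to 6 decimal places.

3.984041

Error is O(h^4); halving h shrinks it by 2^4 = 16.
16·3.9840619626 = 63.7449914016; subtract 3.9843774267 → 59.7606139749
Divide by 2^4 − 1 = 15.
59.7606139749 ÷ 15 = 3.9840409317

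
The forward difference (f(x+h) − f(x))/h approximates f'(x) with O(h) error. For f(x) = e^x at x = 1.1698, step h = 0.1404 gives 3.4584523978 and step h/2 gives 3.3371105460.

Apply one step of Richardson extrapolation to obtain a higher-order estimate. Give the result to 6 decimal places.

Leading term ∝ h^1; use weight 2 = 2^1.
Numerator 2·A(h/2) − A(h) = 2·3.3371105460 − 3.4584523978 = 3.2157686942
Extrapolated: 3.2157686942 / 1 = 3.2157686942
Shift from A(h/2): −0.1213418518.

3.215769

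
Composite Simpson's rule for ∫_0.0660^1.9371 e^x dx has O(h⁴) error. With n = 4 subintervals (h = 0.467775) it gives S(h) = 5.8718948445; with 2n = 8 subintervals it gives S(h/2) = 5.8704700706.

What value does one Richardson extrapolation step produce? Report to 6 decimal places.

5.870375

Leading term ∝ h^4; use weight 16 = 2^4.
Weighted: 93.9275211296 − 5.8718948445 = 88.0556262851
88.0556262851 ÷ 15 = 5.8703750857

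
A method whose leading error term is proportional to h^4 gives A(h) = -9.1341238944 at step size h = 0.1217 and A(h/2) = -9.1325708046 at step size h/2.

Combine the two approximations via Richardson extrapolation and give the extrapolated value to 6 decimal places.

-9.132467

r = 4: numerator weight 16, denominator 15.
2^4·A(h/2) = -146.1211328736; minus A(h) gives -136.9870089792.
(16·(-9.1325708046) − (-9.1341238944))/(16 − 1) = -9.1324672653
Gap between inputs: 1.553e-03; correction applied: +0.0001035393.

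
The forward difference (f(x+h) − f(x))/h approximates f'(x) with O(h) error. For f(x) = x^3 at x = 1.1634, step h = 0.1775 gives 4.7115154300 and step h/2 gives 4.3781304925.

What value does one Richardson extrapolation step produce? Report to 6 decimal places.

4.044746

Leading term ∝ h^1; use weight 2 = 2^1.
Weighted: 8.7562609850 − 4.7115154300 = 4.0447455550
(2·4.3781304925 − 4.7115154300)/(2 − 1) = 4.0447455550
Gap between inputs: 3.334e-01; correction applied: −0.3333849375.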